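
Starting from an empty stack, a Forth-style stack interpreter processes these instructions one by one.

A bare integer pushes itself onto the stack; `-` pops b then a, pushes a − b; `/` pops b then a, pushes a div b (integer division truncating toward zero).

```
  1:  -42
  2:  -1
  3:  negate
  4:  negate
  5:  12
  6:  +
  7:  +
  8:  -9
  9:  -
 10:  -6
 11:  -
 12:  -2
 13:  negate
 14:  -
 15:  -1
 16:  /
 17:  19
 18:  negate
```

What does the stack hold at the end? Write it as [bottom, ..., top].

[18, -19]

-42     -42
-1      -42 -1
negate  -42 1
negate  -42 -1
12      -42 -1 12
+       -42 11
+       -31
-9      -31 -9
-       -22
-6      -22 -6
-       -16
-2      -16 -2
negate  -16 2
-       -18
-1      -18 -1
/       18
19      18 19
negate  18 -19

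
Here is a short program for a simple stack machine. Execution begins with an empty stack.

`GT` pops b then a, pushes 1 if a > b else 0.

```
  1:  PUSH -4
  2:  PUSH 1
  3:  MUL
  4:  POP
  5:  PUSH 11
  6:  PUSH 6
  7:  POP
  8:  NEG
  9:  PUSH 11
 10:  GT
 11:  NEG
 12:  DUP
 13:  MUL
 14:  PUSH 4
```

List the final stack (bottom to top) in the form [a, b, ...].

[0, 4]

PUSH -4 → [-4]
PUSH 1  → [-4, 1]
MUL     → [-4]
POP     → []
PUSH 11 → [11]
PUSH 6  → [11, 6]
POP     → [11]
NEG     → [-11]
PUSH 11 → [-11, 11]
GT      → [0]
NEG     → [0]
DUP     → [0, 0]
MUL     → [0]
PUSH 4  → [0, 4]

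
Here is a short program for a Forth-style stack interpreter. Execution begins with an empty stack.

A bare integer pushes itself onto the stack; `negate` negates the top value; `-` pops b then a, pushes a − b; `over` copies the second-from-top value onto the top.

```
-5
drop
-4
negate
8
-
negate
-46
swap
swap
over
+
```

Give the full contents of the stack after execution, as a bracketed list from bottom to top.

-5     → [-5]
drop   → []
-4     → [-4]
negate → [4]
8      → [4, 8]
-      → [-4]
negate → [4]
-46    → [4, -46]
swap   → [-46, 4]
swap   → [4, -46]
over   → [4, -46, 4]
+      → [4, -42]

[4, -42]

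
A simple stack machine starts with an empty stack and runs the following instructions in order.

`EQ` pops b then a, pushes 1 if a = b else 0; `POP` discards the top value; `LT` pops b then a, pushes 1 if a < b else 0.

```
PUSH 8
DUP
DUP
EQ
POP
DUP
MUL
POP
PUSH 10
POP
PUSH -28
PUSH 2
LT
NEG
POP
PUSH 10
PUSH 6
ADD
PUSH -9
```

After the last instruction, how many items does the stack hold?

2

PUSH 8    [8]
DUP       [8, 8]
DUP       [8, 8, 8]
EQ        [8, 1]
POP       [8]
DUP       [8, 8]
MUL       [64]
POP       []
PUSH 10   [10]
POP       []
PUSH -28  [-28]
PUSH 2    [-28, 2]
LT        [1]
NEG       [-1]
POP       []
PUSH 10   [10]
PUSH 6    [10, 6]
ADD       [16]
PUSH -9   [16, -9]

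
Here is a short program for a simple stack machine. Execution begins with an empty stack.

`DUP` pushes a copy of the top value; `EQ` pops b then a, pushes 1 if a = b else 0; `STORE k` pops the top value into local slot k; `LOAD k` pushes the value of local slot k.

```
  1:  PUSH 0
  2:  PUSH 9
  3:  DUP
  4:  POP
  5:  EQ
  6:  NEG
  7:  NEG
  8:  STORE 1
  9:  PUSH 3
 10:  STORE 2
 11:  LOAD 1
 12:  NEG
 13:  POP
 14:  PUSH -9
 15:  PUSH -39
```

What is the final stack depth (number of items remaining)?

PUSH 0   → 0
PUSH 9   → 0 9
DUP      → 0 9 9
POP      → 0 9
EQ       → 0
NEG      → 0
NEG      → 0
STORE 1  → (empty)
PUSH 3   → 3
STORE 2  → (empty)
LOAD 1   → 0
NEG      → 0
POP      → (empty)
PUSH -9  → -9
PUSH -39 → -9 -39

2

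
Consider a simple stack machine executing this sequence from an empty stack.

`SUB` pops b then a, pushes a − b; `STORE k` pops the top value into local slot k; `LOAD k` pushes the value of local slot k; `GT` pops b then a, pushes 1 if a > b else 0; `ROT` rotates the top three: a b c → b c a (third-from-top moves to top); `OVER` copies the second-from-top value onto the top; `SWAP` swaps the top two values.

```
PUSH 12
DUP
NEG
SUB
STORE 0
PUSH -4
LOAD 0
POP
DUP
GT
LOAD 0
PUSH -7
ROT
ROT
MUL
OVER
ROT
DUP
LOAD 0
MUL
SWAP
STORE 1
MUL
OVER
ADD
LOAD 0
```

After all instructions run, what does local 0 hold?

PUSH 12 -> 12
DUP     -> 12 12
NEG     -> 12 -12
SUB     -> 24
STORE 0 -> (empty)
PUSH -4 -> -4
LOAD 0  -> -4 24
POP     -> -4
DUP     -> -4 -4
GT      -> 0
LOAD 0  -> 0 24
PUSH -7 -> 0 24 -7
ROT     -> 24 -7 0
ROT     -> -7 0 24
MUL     -> -7 0
OVER    -> -7 0 -7
ROT     -> 0 -7 -7
DUP     -> 0 -7 -7 -7
LOAD 0  -> 0 -7 -7 -7 24
MUL     -> 0 -7 -7 -168
SWAP    -> 0 -7 -168 -7
STORE 1 -> 0 -7 -168
MUL     -> 0 1176
OVER    -> 0 1176 0
ADD     -> 0 1176
LOAD 0  -> 0 1176 24

24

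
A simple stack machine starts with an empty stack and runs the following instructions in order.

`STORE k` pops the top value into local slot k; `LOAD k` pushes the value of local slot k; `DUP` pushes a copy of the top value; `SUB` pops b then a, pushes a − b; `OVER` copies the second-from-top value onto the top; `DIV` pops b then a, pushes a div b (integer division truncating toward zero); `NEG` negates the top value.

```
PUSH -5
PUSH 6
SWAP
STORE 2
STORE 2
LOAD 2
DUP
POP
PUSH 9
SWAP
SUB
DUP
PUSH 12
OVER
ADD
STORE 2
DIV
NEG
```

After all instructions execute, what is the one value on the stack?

PUSH -5 -> -5
PUSH 6  -> -5 6
SWAP    -> 6 -5
STORE 2 -> 6
STORE 2 -> (empty)
LOAD 2  -> 6
DUP     -> 6 6
POP     -> 6
PUSH 9  -> 6 9
SWAP    -> 9 6
SUB     -> 3
DUP     -> 3 3
PUSH 12 -> 3 3 12
OVER    -> 3 3 12 3
ADD     -> 3 3 15
STORE 2 -> 3 3
DIV     -> 1
NEG     -> -1

-1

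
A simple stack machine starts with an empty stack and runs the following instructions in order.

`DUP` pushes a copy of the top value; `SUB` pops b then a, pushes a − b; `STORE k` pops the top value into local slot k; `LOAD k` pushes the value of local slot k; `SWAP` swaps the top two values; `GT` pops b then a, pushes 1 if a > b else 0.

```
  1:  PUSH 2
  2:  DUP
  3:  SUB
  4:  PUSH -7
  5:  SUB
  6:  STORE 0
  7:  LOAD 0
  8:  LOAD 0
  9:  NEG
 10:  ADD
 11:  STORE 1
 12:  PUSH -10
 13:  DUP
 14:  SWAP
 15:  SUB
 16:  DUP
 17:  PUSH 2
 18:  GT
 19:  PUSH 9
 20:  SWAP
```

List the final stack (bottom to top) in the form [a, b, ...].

[0, 9, 0]

PUSH 2    [2]
DUP       [2, 2]
SUB       [0]
PUSH -7   [0, -7]
SUB       [7]
STORE 0   []
LOAD 0    [7]
LOAD 0    [7, 7]
NEG       [7, -7]
ADD       [0]
STORE 1   []
PUSH -10  [-10]
DUP       [-10, -10]
SWAP      [-10, -10]
SUB       [0]
DUP       [0, 0]
PUSH 2    [0, 0, 2]
GT        [0, 0]
PUSH 9    [0, 0, 9]
SWAP      [0, 9, 0]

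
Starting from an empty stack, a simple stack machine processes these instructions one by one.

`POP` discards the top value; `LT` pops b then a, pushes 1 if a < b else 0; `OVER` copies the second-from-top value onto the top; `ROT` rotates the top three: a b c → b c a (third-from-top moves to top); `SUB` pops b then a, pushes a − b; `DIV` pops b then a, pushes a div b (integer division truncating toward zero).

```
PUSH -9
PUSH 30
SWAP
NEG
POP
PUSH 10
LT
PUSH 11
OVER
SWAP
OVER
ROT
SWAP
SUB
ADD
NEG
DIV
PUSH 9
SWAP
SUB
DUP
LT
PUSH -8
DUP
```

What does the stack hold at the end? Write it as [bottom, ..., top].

[0, -8, -8]

PUSH -9 → -9
PUSH 30 → -9 30
SWAP    → 30 -9
NEG     → 30 9
POP     → 30
PUSH 10 → 30 10
LT      → 0
PUSH 11 → 0 11
OVER    → 0 11 0
SWAP    → 0 0 11
OVER    → 0 0 11 0
ROT     → 0 11 0 0
SWAP    → 0 11 0 0
SUB     → 0 11 0
ADD     → 0 11
NEG     → 0 -11
DIV     → 0
PUSH 9  → 0 9
SWAP    → 9 0
SUB     → 9
DUP     → 9 9
LT      → 0
PUSH -8 → 0 -8
DUP     → 0 -8 -8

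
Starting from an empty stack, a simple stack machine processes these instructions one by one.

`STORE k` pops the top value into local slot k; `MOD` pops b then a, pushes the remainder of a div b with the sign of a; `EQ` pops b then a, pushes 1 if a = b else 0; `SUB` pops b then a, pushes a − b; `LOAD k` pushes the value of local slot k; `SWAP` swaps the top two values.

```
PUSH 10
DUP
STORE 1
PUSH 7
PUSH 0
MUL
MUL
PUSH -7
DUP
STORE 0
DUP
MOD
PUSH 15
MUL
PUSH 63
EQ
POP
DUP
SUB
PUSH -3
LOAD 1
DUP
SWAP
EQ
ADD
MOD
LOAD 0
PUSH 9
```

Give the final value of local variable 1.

PUSH 10 : [10]
DUP     : [10, 10]
STORE 1 : [10]
PUSH 7  : [10, 7]
PUSH 0  : [10, 7, 0]
MUL     : [10, 0]
MUL     : [0]
PUSH -7 : [0, -7]
DUP     : [0, -7, -7]
STORE 0 : [0, -7]
DUP     : [0, -7, -7]
MOD     : [0, 0]
PUSH 15 : [0, 0, 15]
MUL     : [0, 0]
PUSH 63 : [0, 0, 63]
EQ      : [0, 0]
POP     : [0]
DUP     : [0, 0]
SUB     : [0]
PUSH -3 : [0, -3]
LOAD 1  : [0, -3, 10]
DUP     : [0, -3, 10, 10]
SWAP    : [0, -3, 10, 10]
EQ      : [0, -3, 1]
ADD     : [0, -2]
MOD     : [0]
LOAD 0  : [0, -7]
PUSH 9  : [0, -7, 9]

10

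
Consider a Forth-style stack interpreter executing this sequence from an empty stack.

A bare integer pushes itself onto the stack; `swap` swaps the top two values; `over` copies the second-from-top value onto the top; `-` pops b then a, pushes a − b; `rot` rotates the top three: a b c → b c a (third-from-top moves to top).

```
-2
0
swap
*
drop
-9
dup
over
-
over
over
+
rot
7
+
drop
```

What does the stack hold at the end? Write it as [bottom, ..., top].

-2   : -2
0    : -2 0
swap : 0 -2
*    : 0
drop : (empty)
-9   : -9
dup  : -9 -9
over : -9 -9 -9
-    : -9 0
over : -9 0 -9
over : -9 0 -9 0
+    : -9 0 -9
rot  : 0 -9 -9
7    : 0 -9 -9 7
+    : 0 -9 -2
drop : 0 -9

[0, -9]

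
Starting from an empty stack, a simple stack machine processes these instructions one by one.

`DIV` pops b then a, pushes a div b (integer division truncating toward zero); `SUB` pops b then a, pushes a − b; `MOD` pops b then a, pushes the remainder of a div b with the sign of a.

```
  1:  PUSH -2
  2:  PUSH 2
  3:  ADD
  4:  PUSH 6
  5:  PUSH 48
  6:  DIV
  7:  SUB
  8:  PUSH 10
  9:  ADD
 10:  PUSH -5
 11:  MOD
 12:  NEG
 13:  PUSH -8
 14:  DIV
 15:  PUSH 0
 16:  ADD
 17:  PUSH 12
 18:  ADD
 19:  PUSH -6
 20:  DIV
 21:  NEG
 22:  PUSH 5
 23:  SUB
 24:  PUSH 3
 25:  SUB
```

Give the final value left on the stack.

-6

PUSH -2 → -2
PUSH 2  → -2 2
ADD     → 0
PUSH 6  → 0 6
PUSH 48 → 0 6 48
DIV     → 0 0
SUB     → 0
PUSH 10 → 0 10
ADD     → 10
PUSH -5 → 10 -5
MOD     → 0
NEG     → 0
PUSH -8 → 0 -8
DIV     → 0
PUSH 0  → 0 0
ADD     → 0
PUSH 12 → 0 12
ADD     → 12
PUSH -6 → 12 -6
DIV     → -2
NEG     → 2
PUSH 5  → 2 5
SUB     → -3
PUSH 3  → -3 3
SUB     → -6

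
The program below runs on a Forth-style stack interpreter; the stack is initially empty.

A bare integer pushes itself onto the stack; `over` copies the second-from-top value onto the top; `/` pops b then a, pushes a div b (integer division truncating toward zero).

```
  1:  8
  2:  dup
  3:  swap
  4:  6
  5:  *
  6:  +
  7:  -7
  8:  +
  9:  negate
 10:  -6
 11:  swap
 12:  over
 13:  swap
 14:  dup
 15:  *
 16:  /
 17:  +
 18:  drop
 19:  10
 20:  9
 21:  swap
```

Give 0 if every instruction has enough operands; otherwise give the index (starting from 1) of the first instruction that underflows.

8       [8]
dup     [8, 8]
swap    [8, 8]
6       [8, 8, 6]
*       [8, 48]
+       [56]
-7      [56, -7]
+       [49]
negate  [-49]
-6      [-49, -6]
swap    [-6, -49]
over    [-6, -49, -6]
swap    [-6, -6, -49]
dup     [-6, -6, -49, -49]
*       [-6, -6, 2401]
/       [-6, 0]
+       [-6]
drop    []
10      [10]
9       [10, 9]
swap    [9, 10]

0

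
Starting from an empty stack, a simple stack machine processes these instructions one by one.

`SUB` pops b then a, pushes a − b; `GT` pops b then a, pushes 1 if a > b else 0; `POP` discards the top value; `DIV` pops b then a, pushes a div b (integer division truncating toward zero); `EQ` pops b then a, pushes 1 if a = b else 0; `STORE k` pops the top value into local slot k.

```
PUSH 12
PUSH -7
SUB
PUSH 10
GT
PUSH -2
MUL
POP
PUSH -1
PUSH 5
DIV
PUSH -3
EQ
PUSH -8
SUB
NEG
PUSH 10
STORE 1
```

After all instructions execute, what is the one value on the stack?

-8

PUSH 12 → 12
PUSH -7 → 12 -7
SUB     → 19
PUSH 10 → 19 10
GT      → 1
PUSH -2 → 1 -2
MUL     → -2
POP     → (empty)
PUSH -1 → -1
PUSH 5  → -1 5
DIV     → 0
PUSH -3 → 0 -3
EQ      → 0
PUSH -8 → 0 -8
SUB     → 8
NEG     → -8
PUSH 10 → -8 10
STORE 1 → -8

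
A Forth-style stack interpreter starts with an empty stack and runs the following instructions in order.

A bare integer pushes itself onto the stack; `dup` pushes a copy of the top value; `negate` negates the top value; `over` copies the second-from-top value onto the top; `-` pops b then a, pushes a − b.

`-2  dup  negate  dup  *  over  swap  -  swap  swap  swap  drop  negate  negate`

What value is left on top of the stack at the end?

-6

-2     : [-2]
dup    : [-2, -2]
negate : [-2, 2]
dup    : [-2, 2, 2]
*      : [-2, 4]
over   : [-2, 4, -2]
swap   : [-2, -2, 4]
-      : [-2, -6]
swap   : [-6, -2]
swap   : [-2, -6]
swap   : [-6, -2]
drop   : [-6]
negate : [6]
negate : [-6]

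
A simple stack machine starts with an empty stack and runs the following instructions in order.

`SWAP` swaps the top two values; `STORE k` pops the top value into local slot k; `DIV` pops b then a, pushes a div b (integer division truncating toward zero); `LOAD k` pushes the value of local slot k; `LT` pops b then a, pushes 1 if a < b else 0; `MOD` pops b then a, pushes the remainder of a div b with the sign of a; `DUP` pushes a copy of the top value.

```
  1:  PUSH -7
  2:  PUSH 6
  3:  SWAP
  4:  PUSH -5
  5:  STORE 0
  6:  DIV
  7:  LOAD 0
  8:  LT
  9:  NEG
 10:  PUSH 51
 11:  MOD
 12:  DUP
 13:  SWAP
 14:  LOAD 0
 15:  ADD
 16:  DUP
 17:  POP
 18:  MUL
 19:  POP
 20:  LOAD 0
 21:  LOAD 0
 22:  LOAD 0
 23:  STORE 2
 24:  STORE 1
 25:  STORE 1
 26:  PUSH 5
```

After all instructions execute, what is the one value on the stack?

5

PUSH -7 -> [-7]
PUSH 6  -> [-7, 6]
SWAP    -> [6, -7]
PUSH -5 -> [6, -7, -5]
STORE 0 -> [6, -7]
DIV     -> [0]
LOAD 0  -> [0, -5]
LT      -> [0]
NEG     -> [0]
PUSH 51 -> [0, 51]
MOD     -> [0]
DUP     -> [0, 0]
SWAP    -> [0, 0]
LOAD 0  -> [0, 0, -5]
ADD     -> [0, -5]
DUP     -> [0, -5, -5]
POP     -> [0, -5]
MUL     -> [0]
POP     -> []
LOAD 0  -> [-5]
LOAD 0  -> [-5, -5]
LOAD 0  -> [-5, -5, -5]
STORE 2 -> [-5, -5]
STORE 1 -> [-5]
STORE 1 -> []
PUSH 5  -> [5]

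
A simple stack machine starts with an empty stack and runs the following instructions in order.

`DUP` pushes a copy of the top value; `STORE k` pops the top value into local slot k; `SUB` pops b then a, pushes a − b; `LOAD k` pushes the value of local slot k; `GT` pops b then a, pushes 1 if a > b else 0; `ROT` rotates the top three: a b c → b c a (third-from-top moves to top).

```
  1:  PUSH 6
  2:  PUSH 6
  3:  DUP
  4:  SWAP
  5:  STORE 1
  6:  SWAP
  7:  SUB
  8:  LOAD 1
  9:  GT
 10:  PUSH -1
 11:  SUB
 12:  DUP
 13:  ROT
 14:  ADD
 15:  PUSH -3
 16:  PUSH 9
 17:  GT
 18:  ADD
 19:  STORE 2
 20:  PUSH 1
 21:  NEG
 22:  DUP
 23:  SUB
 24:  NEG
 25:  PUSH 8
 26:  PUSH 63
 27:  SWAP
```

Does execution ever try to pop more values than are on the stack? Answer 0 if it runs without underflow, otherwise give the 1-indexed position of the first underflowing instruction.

13

PUSH 6  -> 6
PUSH 6  -> 6 6
DUP     -> 6 6 6
SWAP    -> 6 6 6
STORE 1 -> 6 6
SWAP    -> 6 6
SUB     -> 0
LOAD 1  -> 0 6
GT      -> 0
PUSH -1 -> 0 -1
SUB     -> 1
DUP     -> 1 1
ROT  — needs 3 operands, stack has 2 → underflow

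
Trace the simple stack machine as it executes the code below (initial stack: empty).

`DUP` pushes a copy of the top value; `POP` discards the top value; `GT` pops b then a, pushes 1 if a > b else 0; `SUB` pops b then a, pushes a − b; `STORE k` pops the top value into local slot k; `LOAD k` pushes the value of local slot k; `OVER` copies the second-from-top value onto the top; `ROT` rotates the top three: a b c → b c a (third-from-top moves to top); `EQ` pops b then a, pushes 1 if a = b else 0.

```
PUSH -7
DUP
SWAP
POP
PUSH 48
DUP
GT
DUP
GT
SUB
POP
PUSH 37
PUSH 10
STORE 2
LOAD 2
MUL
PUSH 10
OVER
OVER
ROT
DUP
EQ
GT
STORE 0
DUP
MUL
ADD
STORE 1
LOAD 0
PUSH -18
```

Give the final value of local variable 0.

PUSH -7  : -7
DUP      : -7 -7
SWAP     : -7 -7
POP      : -7
PUSH 48  : -7 48
DUP      : -7 48 48
GT       : -7 0
DUP      : -7 0 0
GT       : -7 0
SUB      : -7
POP      : (empty)
PUSH 37  : 37
PUSH 10  : 37 10
STORE 2  : 37
LOAD 2   : 37 10
MUL      : 370
PUSH 10  : 370 10
OVER     : 370 10 370
OVER     : 370 10 370 10
ROT      : 370 370 10 10
DUP      : 370 370 10 10 10
EQ       : 370 370 10 1
GT       : 370 370 1
STORE 0  : 370 370
DUP      : 370 370 370
MUL      : 370 136900
ADD      : 137270
STORE 1  : (empty)
LOAD 0   : 1
PUSH -18 : 1 -18

1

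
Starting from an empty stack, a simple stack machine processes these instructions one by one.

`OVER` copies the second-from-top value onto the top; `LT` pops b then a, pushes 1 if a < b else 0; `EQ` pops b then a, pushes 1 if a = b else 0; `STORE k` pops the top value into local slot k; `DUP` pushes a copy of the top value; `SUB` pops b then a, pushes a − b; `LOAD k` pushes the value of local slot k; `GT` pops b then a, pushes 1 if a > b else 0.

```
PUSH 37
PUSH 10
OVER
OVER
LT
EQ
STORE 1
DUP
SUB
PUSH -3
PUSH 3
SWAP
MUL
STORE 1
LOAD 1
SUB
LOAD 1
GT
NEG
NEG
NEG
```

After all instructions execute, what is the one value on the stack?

PUSH 37 → 37
PUSH 10 → 37 10
OVER    → 37 10 37
OVER    → 37 10 37 10
LT      → 37 10 0
EQ      → 37 0
STORE 1 → 37
DUP     → 37 37
SUB     → 0
PUSH -3 → 0 -3
PUSH 3  → 0 -3 3
SWAP    → 0 3 -3
MUL     → 0 -9
STORE 1 → 0
LOAD 1  → 0 -9
SUB     → 9
LOAD 1  → 9 -9
GT      → 1
NEG     → -1
NEG     → 1
NEG     → -1

-1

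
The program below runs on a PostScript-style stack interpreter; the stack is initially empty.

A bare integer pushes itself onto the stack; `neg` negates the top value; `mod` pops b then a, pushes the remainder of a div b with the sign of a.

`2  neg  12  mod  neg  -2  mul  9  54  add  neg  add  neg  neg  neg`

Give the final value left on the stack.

2   : [2]
neg : [-2]
12  : [-2, 12]
mod : [-2]
neg : [2]
-2  : [2, -2]
mul : [-4]
9   : [-4, 9]
54  : [-4, 9, 54]
add : [-4, 63]
neg : [-4, -63]
add : [-67]
neg : [67]
neg : [-67]
neg : [67]

67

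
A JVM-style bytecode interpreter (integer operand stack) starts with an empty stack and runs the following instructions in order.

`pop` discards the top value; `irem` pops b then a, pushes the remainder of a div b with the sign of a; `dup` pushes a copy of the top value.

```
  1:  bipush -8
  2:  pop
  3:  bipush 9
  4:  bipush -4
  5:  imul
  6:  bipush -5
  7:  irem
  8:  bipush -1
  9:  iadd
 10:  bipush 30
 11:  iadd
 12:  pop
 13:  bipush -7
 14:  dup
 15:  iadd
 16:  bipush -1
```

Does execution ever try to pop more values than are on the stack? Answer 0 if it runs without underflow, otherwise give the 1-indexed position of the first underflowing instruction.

0

bipush -8  [-8]
pop        []
bipush 9   [9]
bipush -4  [9, -4]
imul       [-36]
bipush -5  [-36, -5]
irem       [-1]
bipush -1  [-1, -1]
iadd       [-2]
bipush 30  [-2, 30]
iadd       [28]
pop        []
bipush -7  [-7]
dup        [-7, -7]
iadd       [-14]
bipush -1  [-14, -1]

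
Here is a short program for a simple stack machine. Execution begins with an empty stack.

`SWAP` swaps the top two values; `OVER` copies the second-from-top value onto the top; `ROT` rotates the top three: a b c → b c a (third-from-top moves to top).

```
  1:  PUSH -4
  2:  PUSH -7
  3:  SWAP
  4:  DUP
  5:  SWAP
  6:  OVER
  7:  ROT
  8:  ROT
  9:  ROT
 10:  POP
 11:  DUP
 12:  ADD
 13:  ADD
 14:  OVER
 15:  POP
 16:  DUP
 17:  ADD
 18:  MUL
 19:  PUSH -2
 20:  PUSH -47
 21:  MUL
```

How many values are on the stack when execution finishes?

2

PUSH -4  -> [-4]
PUSH -7  -> [-4, -7]
SWAP     -> [-7, -4]
DUP      -> [-7, -4, -4]
SWAP     -> [-7, -4, -4]
OVER     -> [-7, -4, -4, -4]
ROT      -> [-7, -4, -4, -4]
ROT      -> [-7, -4, -4, -4]
ROT      -> [-7, -4, -4, -4]
POP      -> [-7, -4, -4]
DUP      -> [-7, -4, -4, -4]
ADD      -> [-7, -4, -8]
ADD      -> [-7, -12]
OVER     -> [-7, -12, -7]
POP      -> [-7, -12]
DUP      -> [-7, -12, -12]
ADD      -> [-7, -24]
MUL      -> [168]
PUSH -2  -> [168, -2]
PUSH -47 -> [168, -2, -47]
MUL      -> [168, 94]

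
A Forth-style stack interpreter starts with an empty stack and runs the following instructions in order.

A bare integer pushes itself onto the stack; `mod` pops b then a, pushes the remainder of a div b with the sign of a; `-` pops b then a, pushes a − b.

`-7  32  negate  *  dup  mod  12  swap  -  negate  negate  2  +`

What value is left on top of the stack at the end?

-7     -> [-7]
32     -> [-7, 32]
negate -> [-7, -32]
*      -> [224]
dup    -> [224, 224]
mod    -> [0]
12     -> [0, 12]
swap   -> [12, 0]
-      -> [12]
negate -> [-12]
negate -> [12]
2      -> [12, 2]
+      -> [14]

14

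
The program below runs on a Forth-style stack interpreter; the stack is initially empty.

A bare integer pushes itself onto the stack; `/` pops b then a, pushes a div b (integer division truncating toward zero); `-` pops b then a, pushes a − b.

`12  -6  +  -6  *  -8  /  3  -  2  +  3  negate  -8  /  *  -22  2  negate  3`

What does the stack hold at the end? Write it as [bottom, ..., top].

12     → [12]
-6     → [12, -6]
+      → [6]
-6     → [6, -6]
*      → [-36]
-8     → [-36, -8]
/      → [4]
3      → [4, 3]
-      → [1]
2      → [1, 2]
+      → [3]
3      → [3, 3]
negate → [3, -3]
-8     → [3, -3, -8]
/      → [3, 0]
*      → [0]
-22    → [0, -22]
2      → [0, -22, 2]
negate → [0, -22, -2]
3      → [0, -22, -2, 3]

[0, -22, -2, 3]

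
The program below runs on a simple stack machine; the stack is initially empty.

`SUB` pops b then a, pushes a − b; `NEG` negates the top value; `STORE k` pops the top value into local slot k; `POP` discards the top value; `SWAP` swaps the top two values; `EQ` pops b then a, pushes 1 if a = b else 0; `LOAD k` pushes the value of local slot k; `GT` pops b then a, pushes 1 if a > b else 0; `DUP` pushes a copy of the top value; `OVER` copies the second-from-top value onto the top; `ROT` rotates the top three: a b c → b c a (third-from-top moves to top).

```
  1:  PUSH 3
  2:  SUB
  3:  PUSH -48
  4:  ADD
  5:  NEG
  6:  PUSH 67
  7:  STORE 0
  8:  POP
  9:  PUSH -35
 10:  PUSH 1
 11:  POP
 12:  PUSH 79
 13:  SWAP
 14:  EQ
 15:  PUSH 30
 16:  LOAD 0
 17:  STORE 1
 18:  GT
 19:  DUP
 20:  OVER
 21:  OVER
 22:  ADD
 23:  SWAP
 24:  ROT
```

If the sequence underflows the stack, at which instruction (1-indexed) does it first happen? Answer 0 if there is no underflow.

PUSH 3 : [3]
SUB  — needs 2 operands, stack has 1 → underflow

2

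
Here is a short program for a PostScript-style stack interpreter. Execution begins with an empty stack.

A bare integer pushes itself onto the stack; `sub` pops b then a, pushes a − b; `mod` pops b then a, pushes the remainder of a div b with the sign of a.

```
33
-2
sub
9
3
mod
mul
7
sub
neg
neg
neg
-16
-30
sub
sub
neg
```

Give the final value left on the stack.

33  : [33]
-2  : [33, -2]
sub : [35]
9   : [35, 9]
3   : [35, 9, 3]
mod : [35, 0]
mul : [0]
7   : [0, 7]
sub : [-7]
neg : [7]
neg : [-7]
neg : [7]
-16 : [7, -16]
-30 : [7, -16, -30]
sub : [7, 14]
sub : [-7]
neg : [7]

7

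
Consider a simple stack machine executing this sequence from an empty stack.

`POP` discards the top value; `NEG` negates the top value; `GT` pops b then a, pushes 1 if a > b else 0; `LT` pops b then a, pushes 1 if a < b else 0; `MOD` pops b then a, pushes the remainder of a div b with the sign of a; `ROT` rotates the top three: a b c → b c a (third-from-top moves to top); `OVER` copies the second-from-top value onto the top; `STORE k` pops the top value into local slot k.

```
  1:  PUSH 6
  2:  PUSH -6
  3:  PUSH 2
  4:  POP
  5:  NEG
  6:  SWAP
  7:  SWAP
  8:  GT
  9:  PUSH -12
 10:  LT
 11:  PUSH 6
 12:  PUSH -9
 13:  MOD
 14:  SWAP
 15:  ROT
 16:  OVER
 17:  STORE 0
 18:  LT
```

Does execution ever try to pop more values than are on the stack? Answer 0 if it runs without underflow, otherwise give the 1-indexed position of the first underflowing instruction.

PUSH 6    6
PUSH -6   6 -6
PUSH 2    6 -6 2
POP       6 -6
NEG       6 6
SWAP      6 6
SWAP      6 6
GT        0
PUSH -12  0 -12
LT        0
PUSH 6    0 6
PUSH -9   0 6 -9
MOD       0 6
SWAP      6 0
ROT  — needs 3 operands, stack has 2 → underflow

15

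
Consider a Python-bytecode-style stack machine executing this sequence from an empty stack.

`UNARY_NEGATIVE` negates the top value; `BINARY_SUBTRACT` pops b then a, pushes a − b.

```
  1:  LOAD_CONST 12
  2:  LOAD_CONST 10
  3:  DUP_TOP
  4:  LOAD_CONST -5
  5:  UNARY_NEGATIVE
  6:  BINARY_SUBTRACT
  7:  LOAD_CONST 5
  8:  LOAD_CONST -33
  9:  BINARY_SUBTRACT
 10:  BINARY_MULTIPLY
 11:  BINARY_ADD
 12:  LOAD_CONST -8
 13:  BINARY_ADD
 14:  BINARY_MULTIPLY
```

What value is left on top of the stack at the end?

2304

LOAD_CONST 12   → [12]
LOAD_CONST 10   → [12, 10]
DUP_TOP         → [12, 10, 10]
LOAD_CONST -5   → [12, 10, 10, -5]
UNARY_NEGATIVE  → [12, 10, 10, 5]
BINARY_SUBTRACT → [12, 10, 5]
LOAD_CONST 5    → [12, 10, 5, 5]
LOAD_CONST -33  → [12, 10, 5, 5, -33]
BINARY_SUBTRACT → [12, 10, 5, 38]
BINARY_MULTIPLY → [12, 10, 190]
BINARY_ADD      → [12, 200]
LOAD_CONST -8   → [12, 200, -8]
BINARY_ADD      → [12, 192]
BINARY_MULTIPLY → [2304]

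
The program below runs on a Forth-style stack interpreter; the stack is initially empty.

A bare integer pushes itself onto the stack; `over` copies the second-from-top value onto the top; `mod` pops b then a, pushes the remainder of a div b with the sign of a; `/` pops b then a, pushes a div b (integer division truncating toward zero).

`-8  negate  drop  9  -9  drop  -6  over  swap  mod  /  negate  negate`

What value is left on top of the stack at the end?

-8     : [-8]
negate : [8]
drop   : []
9      : [9]
-9     : [9, -9]
drop   : [9]
-6     : [9, -6]
over   : [9, -6, 9]
swap   : [9, 9, -6]
mod    : [9, 3]
/      : [3]
negate : [-3]
negate : [3]

3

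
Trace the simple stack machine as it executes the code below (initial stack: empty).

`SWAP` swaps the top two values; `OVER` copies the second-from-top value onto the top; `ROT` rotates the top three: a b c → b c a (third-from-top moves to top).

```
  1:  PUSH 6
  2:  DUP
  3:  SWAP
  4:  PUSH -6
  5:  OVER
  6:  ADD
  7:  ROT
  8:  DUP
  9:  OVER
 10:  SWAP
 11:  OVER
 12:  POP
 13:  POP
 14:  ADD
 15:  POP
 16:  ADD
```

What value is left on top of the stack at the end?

PUSH 6  : [6]
DUP     : [6, 6]
SWAP    : [6, 6]
PUSH -6 : [6, 6, -6]
OVER    : [6, 6, -6, 6]
ADD     : [6, 6, 0]
ROT     : [6, 0, 6]
DUP     : [6, 0, 6, 6]
OVER    : [6, 0, 6, 6, 6]
SWAP    : [6, 0, 6, 6, 6]
OVER    : [6, 0, 6, 6, 6, 6]
POP     : [6, 0, 6, 6, 6]
POP     : [6, 0, 6, 6]
ADD     : [6, 0, 12]
POP     : [6, 0]
ADD     : [6]

6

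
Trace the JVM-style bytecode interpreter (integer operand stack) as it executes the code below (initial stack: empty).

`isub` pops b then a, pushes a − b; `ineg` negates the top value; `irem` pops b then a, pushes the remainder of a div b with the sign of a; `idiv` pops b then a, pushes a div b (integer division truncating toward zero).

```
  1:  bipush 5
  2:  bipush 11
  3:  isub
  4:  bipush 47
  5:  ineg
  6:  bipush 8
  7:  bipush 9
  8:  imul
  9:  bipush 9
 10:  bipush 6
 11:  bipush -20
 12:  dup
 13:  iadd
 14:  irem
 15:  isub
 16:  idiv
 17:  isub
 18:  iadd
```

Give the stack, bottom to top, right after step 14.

bipush 5   → 5
bipush 11  → 5 11
isub       → -6
bipush 47  → -6 47
ineg       → -6 -47
bipush 8   → -6 -47 8
bipush 9   → -6 -47 8 9
imul       → -6 -47 72
bipush 9   → -6 -47 72 9
bipush 6   → -6 -47 72 9 6
bipush -20 → -6 -47 72 9 6 -20
dup        → -6 -47 72 9 6 -20 -20
iadd       → -6 -47 72 9 6 -40
irem       → -6 -47 72 9 6

[-6, -47, 72, 9, 6]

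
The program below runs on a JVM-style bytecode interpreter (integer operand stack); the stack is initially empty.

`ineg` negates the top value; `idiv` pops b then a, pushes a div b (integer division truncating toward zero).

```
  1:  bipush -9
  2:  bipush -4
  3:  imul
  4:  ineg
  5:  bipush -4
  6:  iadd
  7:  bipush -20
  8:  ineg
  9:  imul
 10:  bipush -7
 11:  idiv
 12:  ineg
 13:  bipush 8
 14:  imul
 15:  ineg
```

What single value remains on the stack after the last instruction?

912

bipush -9   -9
bipush -4   -9 -4
imul        36
ineg        -36
bipush -4   -36 -4
iadd        -40
bipush -20  -40 -20
ineg        -40 20
imul        -800
bipush -7   -800 -7
idiv        114
ineg        -114
bipush 8    -114 8
imul        -912
ineg        912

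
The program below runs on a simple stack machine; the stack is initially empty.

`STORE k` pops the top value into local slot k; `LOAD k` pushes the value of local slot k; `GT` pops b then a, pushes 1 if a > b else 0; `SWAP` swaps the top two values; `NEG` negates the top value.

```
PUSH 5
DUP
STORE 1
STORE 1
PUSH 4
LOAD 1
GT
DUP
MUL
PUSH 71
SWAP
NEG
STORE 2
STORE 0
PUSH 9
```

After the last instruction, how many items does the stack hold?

PUSH 5  -> [5]
DUP     -> [5, 5]
STORE 1 -> [5]
STORE 1 -> []
PUSH 4  -> [4]
LOAD 1  -> [4, 5]
GT      -> [0]
DUP     -> [0, 0]
MUL     -> [0]
PUSH 71 -> [0, 71]
SWAP    -> [71, 0]
NEG     -> [71, 0]
STORE 2 -> [71]
STORE 0 -> []
PUSH 9  -> [9]

1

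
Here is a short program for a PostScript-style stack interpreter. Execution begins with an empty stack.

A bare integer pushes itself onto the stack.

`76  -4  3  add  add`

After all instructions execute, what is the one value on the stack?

76  -> [76]
-4  -> [76, -4]
3   -> [76, -4, 3]
add -> [76, -1]
add -> [75]

75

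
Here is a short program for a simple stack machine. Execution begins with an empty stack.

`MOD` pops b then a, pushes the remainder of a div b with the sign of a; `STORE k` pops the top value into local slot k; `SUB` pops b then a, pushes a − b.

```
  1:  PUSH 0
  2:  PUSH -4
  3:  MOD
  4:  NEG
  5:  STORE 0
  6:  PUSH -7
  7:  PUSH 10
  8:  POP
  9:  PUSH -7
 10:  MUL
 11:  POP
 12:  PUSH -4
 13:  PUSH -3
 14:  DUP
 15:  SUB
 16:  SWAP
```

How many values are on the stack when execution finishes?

PUSH 0   [0]
PUSH -4  [0, -4]
MOD      [0]
NEG      [0]
STORE 0  []
PUSH -7  [-7]
PUSH 10  [-7, 10]
POP      [-7]
PUSH -7  [-7, -7]
MUL      [49]
POP      []
PUSH -4  [-4]
PUSH -3  [-4, -3]
DUP      [-4, -3, -3]
SUB      [-4, 0]
SWAP     [0, -4]

2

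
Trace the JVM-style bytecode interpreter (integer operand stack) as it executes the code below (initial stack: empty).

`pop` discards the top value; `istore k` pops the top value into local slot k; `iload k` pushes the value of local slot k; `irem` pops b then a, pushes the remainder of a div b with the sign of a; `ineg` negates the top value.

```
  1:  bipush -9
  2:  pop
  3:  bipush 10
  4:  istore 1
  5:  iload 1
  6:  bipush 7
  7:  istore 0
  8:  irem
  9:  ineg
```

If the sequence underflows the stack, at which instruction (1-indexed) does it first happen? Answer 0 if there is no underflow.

8

bipush -9  -9
pop        (empty)
bipush 10  10
istore 1   (empty)
iload 1    10
bipush 7   10 7
istore 0   10
irem  — needs 2 operands, stack has 1 → underflow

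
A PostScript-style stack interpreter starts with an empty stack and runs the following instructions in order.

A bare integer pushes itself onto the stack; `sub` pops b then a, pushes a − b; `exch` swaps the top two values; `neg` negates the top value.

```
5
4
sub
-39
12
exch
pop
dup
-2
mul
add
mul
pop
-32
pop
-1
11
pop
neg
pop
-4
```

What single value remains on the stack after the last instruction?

5    -> [5]
4    -> [5, 4]
sub  -> [1]
-39  -> [1, -39]
12   -> [1, -39, 12]
exch -> [1, 12, -39]
pop  -> [1, 12]
dup  -> [1, 12, 12]
-2   -> [1, 12, 12, -2]
mul  -> [1, 12, -24]
add  -> [1, -12]
mul  -> [-12]
pop  -> []
-32  -> [-32]
pop  -> []
-1   -> [-1]
11   -> [-1, 11]
pop  -> [-1]
neg  -> [1]
pop  -> []
-4   -> [-4]

-4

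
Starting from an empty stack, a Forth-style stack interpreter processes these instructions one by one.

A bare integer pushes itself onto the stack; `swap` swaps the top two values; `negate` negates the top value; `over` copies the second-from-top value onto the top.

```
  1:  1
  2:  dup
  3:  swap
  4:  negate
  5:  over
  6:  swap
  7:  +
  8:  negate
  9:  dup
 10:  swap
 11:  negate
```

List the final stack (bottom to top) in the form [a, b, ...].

1      : [1]
dup    : [1, 1]
swap   : [1, 1]
negate : [1, -1]
over   : [1, -1, 1]
swap   : [1, 1, -1]
+      : [1, 0]
negate : [1, 0]
dup    : [1, 0, 0]
swap   : [1, 0, 0]
negate : [1, 0, 0]

[1, 0, 0]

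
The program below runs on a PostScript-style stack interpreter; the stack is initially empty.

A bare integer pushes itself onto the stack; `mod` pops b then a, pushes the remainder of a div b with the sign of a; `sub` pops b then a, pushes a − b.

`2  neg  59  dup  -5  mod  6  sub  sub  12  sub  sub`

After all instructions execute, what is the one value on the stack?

2    [2]
neg  [-2]
59   [-2, 59]
dup  [-2, 59, 59]
-5   [-2, 59, 59, -5]
mod  [-2, 59, 4]
6    [-2, 59, 4, 6]
sub  [-2, 59, -2]
sub  [-2, 61]
12   [-2, 61, 12]
sub  [-2, 49]
sub  [-51]

-51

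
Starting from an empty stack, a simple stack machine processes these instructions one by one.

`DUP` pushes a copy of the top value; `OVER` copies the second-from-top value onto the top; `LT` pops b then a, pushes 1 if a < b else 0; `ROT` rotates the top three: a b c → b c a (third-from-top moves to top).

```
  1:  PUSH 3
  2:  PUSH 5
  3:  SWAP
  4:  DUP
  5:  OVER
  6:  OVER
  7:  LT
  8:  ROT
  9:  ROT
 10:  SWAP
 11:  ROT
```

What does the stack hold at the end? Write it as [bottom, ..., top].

PUSH 3 : 3
PUSH 5 : 3 5
SWAP   : 5 3
DUP    : 5 3 3
OVER   : 5 3 3 3
OVER   : 5 3 3 3 3
LT     : 5 3 3 0
ROT    : 5 3 0 3
ROT    : 5 0 3 3
SWAP   : 5 0 3 3
ROT    : 5 3 3 0

[5, 3, 3, 0]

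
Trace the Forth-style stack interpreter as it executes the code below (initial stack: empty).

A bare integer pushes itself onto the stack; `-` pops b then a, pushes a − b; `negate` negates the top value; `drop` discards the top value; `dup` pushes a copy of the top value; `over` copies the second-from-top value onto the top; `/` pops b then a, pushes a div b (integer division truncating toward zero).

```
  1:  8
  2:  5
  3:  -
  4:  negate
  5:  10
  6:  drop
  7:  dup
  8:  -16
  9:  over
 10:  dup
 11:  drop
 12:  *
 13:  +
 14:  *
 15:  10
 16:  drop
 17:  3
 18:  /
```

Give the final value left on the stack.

-45

8      → [8]
5      → [8, 5]
-      → [3]
negate → [-3]
10     → [-3, 10]
drop   → [-3]
dup    → [-3, -3]
-16    → [-3, -3, -16]
over   → [-3, -3, -16, -3]
dup    → [-3, -3, -16, -3, -3]
drop   → [-3, -3, -16, -3]
*      → [-3, -3, 48]
+      → [-3, 45]
*      → [-135]
10     → [-135, 10]
drop   → [-135]
3      → [-135, 3]
/      → [-45]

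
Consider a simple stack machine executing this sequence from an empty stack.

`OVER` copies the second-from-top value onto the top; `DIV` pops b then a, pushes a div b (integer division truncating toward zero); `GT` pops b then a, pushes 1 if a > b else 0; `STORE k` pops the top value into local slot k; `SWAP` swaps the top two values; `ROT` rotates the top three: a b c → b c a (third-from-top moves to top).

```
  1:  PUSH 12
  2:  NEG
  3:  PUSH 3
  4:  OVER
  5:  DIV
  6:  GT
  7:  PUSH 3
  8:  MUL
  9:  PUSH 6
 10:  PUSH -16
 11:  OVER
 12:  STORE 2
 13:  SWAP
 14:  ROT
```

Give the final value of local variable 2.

6

PUSH 12   [12]
NEG       [-12]
PUSH 3    [-12, 3]
OVER      [-12, 3, -12]
DIV       [-12, 0]
GT        [0]
PUSH 3    [0, 3]
MUL       [0]
PUSH 6    [0, 6]
PUSH -16  [0, 6, -16]
OVER      [0, 6, -16, 6]
STORE 2   [0, 6, -16]
SWAP      [0, -16, 6]
ROT       [-16, 6, 0]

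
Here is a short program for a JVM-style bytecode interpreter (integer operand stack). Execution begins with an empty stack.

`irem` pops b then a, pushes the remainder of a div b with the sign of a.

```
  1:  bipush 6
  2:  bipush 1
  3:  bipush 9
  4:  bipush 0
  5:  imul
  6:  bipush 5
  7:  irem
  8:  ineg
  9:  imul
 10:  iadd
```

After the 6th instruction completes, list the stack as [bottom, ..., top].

bipush 6 : [6]
bipush 1 : [6, 1]
bipush 9 : [6, 1, 9]
bipush 0 : [6, 1, 9, 0]
imul     : [6, 1, 0]
bipush 5 : [6, 1, 0, 5]

[6, 1, 0, 5]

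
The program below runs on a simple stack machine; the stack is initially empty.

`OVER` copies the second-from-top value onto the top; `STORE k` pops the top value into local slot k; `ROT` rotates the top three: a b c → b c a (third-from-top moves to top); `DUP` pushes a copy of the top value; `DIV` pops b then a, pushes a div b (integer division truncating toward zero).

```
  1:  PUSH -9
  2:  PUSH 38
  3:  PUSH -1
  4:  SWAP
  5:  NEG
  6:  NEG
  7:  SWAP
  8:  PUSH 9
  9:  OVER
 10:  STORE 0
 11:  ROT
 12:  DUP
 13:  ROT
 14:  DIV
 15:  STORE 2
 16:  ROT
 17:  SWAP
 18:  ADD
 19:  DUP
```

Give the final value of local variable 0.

PUSH -9  -9
PUSH 38  -9 38
PUSH -1  -9 38 -1
SWAP     -9 -1 38
NEG      -9 -1 -38
NEG      -9 -1 38
SWAP     -9 38 -1
PUSH 9   -9 38 -1 9
OVER     -9 38 -1 9 -1
STORE 0  -9 38 -1 9
ROT      -9 -1 9 38
DUP      -9 -1 9 38 38
ROT      -9 -1 38 38 9
DIV      -9 -1 38 4
STORE 2  -9 -1 38
ROT      -1 38 -9
SWAP     -1 -9 38
ADD      -1 29
DUP      -1 29 29

-1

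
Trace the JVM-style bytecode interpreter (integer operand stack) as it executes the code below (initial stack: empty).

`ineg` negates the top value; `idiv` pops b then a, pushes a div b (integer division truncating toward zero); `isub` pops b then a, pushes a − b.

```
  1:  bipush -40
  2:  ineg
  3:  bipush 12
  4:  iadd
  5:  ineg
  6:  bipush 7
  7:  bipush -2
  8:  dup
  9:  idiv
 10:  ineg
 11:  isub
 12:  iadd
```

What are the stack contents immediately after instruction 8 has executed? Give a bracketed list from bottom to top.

bipush -40 : [-40]
ineg       : [40]
bipush 12  : [40, 12]
iadd       : [52]
ineg       : [-52]
bipush 7   : [-52, 7]
bipush -2  : [-52, 7, -2]
dup        : [-52, 7, -2, -2]

[-52, 7, -2, -2]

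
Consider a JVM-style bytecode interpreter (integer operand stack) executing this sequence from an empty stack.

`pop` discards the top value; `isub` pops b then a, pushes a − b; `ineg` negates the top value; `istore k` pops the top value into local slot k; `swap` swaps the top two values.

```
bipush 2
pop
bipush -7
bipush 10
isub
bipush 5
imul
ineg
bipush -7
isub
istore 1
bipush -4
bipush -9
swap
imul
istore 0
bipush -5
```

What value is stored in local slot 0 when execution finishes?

36

bipush 2   [2]
pop        []
bipush -7  [-7]
bipush 10  [-7, 10]
isub       [-17]
bipush 5   [-17, 5]
imul       [-85]
ineg       [85]
bipush -7  [85, -7]
isub       [92]
istore 1   []
bipush -4  [-4]
bipush -9  [-4, -9]
swap       [-9, -4]
imul       [36]
istore 0   []
bipush -5  [-5]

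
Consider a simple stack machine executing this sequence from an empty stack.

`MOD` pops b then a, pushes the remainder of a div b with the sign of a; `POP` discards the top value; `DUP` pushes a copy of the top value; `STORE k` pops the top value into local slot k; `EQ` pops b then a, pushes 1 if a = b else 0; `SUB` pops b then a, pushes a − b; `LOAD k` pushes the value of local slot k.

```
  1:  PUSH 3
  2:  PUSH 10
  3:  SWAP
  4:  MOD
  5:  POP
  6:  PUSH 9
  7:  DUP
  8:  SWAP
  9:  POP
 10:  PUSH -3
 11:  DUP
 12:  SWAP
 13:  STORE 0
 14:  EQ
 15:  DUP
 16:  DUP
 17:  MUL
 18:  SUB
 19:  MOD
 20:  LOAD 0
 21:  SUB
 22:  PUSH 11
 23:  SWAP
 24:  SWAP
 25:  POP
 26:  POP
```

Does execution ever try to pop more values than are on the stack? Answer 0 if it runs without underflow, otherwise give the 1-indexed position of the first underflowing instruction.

PUSH 3  : [3]
PUSH 10 : [3, 10]
SWAP    : [10, 3]
MOD     : [1]
POP     : []
PUSH 9  : [9]
DUP     : [9, 9]
SWAP    : [9, 9]
POP     : [9]
PUSH -3 : [9, -3]
DUP     : [9, -3, -3]
SWAP    : [9, -3, -3]
STORE 0 : [9, -3]
EQ      : [0]
DUP     : [0, 0]
DUP     : [0, 0, 0]
MUL     : [0, 0]
SUB     : [0]
MOD  — needs 2 operands, stack has 1 → underflow

19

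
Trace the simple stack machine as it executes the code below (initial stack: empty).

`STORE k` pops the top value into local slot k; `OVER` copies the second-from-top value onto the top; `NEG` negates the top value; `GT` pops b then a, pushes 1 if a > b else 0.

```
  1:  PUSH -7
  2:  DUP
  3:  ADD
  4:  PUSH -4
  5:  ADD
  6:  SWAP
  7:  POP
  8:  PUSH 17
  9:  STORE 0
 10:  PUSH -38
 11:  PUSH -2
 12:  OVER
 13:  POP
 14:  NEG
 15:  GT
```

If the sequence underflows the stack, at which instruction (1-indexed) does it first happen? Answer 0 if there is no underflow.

PUSH -7  [-7]
DUP      [-7, -7]
ADD      [-14]
PUSH -4  [-14, -4]
ADD      [-18]
SWAP  — needs 2 operands, stack has 1 → underflow

6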